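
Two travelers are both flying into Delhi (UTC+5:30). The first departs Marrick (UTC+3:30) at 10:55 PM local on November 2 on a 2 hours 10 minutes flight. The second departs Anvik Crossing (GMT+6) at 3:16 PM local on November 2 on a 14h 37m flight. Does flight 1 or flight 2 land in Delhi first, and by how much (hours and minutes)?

Flight 1 in UTC: 10:55 PM − 3:30 = 7:25 PM on Nov 2.
+2 hours and 10 minutes → arrive 9:35 PM UTC on Nov 2.
Flight 2 in UTC: 3:16 PM − 6:00 = 9:16 AM on Nov 2.
+14 hours 37 minutes → arrive 11:53 PM UTC on Nov 2.
Flight 1 lands earlier by 2 hours 18 minutes.

the first, by 2 hours 18 minutes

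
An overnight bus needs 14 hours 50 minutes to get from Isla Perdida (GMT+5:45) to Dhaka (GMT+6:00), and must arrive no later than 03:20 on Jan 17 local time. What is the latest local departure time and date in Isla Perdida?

Target arrival in UTC: 03:20 − 6:00 = 21:20 on Jan 16.
Subtract 14 hours and 50 minutes → departure 06:30 UTC on Jan 16.
Isla Perdida is UTC+5:45: 06:30 + 5:45 = 12:15 on Jan 16.

12:15 on Jan 16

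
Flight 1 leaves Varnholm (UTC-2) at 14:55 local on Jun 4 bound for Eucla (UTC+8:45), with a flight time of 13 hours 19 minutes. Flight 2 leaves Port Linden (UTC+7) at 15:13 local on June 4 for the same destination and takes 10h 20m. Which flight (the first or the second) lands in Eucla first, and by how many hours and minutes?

Flight 1 in UTC: 14:55 + 2:00 = 16:55 on Jun 4.
+13 hours and 19 minutes → arrive 06:14 UTC on Jun 5.
Flight 2 in UTC: 15:13 − 7:00 = 08:13 on Jun 4.
+10 hours and 20 minutes → arrive 18:33 UTC on Jun 4.
Flight 2 lands earlier by 11 hours 41 minutes.

the second, by 11 hours 41 minutes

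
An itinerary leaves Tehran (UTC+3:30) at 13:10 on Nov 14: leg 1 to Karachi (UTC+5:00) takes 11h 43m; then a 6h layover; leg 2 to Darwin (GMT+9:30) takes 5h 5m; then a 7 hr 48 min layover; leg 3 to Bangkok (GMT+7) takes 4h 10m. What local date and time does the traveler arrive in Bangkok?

03:26 on Nov 16

Convert departure to UTC: 13:10 − 3:30 = 09:40 UTC on Nov 14.
Add 11 hours 43 minutes leg 1 → 21:23 UTC.
Add 6 hours layover in Karachi → 03:23 UTC (Nov 15).
Add 5 hours 5 minutes leg 2 → 08:28 UTC.
Add 7 hours 48 minutes layover in Darwin → 16:16 UTC.
Add 4 hours and 10 minutes leg 3 → 20:26 UTC.
Bangkok is UTC+7:00, so local arrival = 20:26 + 7:00 = 03:26 on Nov 16.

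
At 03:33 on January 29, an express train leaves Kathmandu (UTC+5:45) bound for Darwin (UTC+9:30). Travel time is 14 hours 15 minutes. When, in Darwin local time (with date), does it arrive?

21:33 on Jan 29

Darwin is 3:45 ahead of Kathmandu.
After 14 hours 15 minutes it is 17:48 in Kathmandu.
Shift by the zone difference: 17:48 + 3:45 = 21:33 on Jan 29 in Darwin.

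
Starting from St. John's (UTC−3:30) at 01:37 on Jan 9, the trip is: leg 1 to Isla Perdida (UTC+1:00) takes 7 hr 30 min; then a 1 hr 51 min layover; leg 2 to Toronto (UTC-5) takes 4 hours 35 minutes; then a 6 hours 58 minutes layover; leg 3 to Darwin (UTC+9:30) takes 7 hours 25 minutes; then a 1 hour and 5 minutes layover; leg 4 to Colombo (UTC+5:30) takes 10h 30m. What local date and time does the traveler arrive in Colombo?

02:31 on January 11

Convert departure to UTC: 01:37 + 3:30 = 05:07 UTC on Jan 9.
Add 7 hours and 30 minutes leg 1 → 12:37 UTC.
Add 1 hour and 51 minutes layover in Isla Perdida → 14:28 UTC.
Add 4 hours and 35 minutes leg 2 → 19:03 UTC.
Add 6 hours 58 minutes layover in Toronto → 02:01 UTC (Jan 10).
Add 7 hours and 25 minutes leg 3 → 09:26 UTC.
Add 1 hour and 5 minutes layover in Darwin → 10:31 UTC.
Add 10 hours and 30 minutes leg 4 → 21:01 UTC.
Colombo is UTC+5:30, so local arrival = 21:01 + 5:30 = 02:31 on Jan 11.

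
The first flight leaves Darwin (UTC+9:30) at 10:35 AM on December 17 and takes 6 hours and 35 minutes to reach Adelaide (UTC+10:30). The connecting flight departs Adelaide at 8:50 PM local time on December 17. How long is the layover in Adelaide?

2 hours 40 minutes

Convert departure to UTC: 10:35 AM − 9:30 = 1:05 AM UTC on Dec 17.
Add 6 hours and 35 minutes flight time → 7:40 AM UTC.
Adelaide is UTC+10:30, so local arrival = 7:40 AM + 10:30 = 6:10 PM on Dec 17.
Layover = 8:50 PM − 6:10 PM = 2 hours 40 minutes.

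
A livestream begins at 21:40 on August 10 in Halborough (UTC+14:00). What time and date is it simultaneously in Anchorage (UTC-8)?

In UTC: 21:40 − 14:00 = 07:40 on Aug 10.
Anchorage is UTC−8:00: 07:40 − 8:00 = 23:40 on Aug 9.

23:40 on Aug 9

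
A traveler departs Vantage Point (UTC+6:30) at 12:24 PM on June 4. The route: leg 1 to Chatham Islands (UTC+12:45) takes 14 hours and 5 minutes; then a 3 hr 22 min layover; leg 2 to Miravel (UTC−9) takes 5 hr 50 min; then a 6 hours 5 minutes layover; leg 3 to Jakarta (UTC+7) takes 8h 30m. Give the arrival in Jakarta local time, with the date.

Convert departure to UTC: 12:24 PM − 6:30 = 5:54 AM UTC on Jun 4.
Add 14 hours 5 minutes leg 1 → 7:59 PM UTC.
Add 3 hours 22 minutes layover in Chatham Islands → 11:21 PM UTC.
Add 5 hours and 50 minutes leg 2 → 5:11 AM UTC (Jun 5).
Add 6 hours 5 minutes layover in Miravel → 11:16 AM UTC.
Add 8 hours and 30 minutes leg 3 → 7:46 PM UTC.
Jakarta is UTC+7:00, so local arrival = 7:46 PM + 7:00 = 2:46 AM on Jun 6.

2:46 AM on June 6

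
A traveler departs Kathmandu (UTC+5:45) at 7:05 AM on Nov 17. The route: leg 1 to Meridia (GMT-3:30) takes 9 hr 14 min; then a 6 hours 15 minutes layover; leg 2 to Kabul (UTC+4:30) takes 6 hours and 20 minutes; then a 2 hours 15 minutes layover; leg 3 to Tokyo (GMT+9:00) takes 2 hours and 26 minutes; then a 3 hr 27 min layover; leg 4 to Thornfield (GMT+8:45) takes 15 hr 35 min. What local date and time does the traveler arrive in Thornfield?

7:37 AM on November 19

Convert departure to UTC: 7:05 AM − 5:45 = 1:20 AM UTC on Nov 17.
Add 9 hours and 14 minutes leg 1 → 10:34 AM UTC.
Add 6 hours 15 minutes layover in Meridia → 4:49 PM UTC.
Add 6 hours 20 minutes leg 2 → 11:09 PM UTC.
Add 2 hours and 15 minutes layover in Kabul → 1:24 AM UTC (Nov 18).
Add 2 hours 26 minutes leg 3 → 3:50 AM UTC.
Add 3 hours and 27 minutes layover in Tokyo → 7:17 AM UTC.
Add 15 hours and 35 minutes leg 4 → 10:52 PM UTC.
Thornfield is UTC+8:45, so local arrival = 10:52 PM + 8:45 = 7:37 AM on Nov 19.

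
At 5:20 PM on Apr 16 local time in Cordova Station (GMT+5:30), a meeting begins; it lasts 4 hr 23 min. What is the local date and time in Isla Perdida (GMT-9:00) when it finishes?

7:13 AM on Apr 16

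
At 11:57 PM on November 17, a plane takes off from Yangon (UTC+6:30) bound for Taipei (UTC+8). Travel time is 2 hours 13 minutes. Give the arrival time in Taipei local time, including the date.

3:40 AM on November 18

Convert departure to UTC: 11:57 PM − 6:30 = 5:27 PM UTC on Nov 17.
Add 2 hours 13 minutes travel time → 7:40 PM UTC.
Taipei is UTC+8:00, so local arrival = 7:40 PM + 8:00 = 3:40 AM on Nov 18.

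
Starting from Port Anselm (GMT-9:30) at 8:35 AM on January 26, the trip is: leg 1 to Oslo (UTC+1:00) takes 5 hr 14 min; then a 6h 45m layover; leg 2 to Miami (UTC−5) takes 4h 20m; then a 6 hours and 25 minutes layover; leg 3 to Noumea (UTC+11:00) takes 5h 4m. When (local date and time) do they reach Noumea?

8:53 AM on January 28

Convert departure to UTC: 8:35 AM + 9:30 = 6:05 PM UTC on Jan 26.
Add 5 hours and 14 minutes leg 1 → 11:19 PM UTC.
Add 6 hours 45 minutes layover in Oslo → 6:04 AM UTC (Jan 27).
Add 4 hours and 20 minutes leg 2 → 10:24 AM UTC.
Add 6 hours and 25 minutes layover in Miami → 4:49 PM UTC.
Add 5 hours and 4 minutes leg 3 → 9:53 PM UTC.
Noumea is UTC+11:00, so local arrival = 9:53 PM + 11:00 = 8:53 AM on Jan 28.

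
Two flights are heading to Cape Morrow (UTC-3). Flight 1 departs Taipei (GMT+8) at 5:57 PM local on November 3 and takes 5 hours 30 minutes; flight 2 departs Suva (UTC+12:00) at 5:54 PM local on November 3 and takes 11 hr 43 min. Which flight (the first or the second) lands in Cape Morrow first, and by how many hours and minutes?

Flight 1 in UTC: 5:57 PM − 8:00 = 9:57 AM on Nov 3.
+5 hours 30 minutes → arrive 3:27 PM UTC on Nov 3.
Flight 2 in UTC: 5:54 PM − 12:00 = 5:54 AM on Nov 3.
+11 hours 43 minutes → arrive 5:37 PM UTC on Nov 3.
Flight 1 lands earlier by 2 hours 10 minutes.

the first, by 2 hours 10 minutes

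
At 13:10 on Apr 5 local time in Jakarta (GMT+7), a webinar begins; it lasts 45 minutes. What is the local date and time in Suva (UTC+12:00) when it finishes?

Convert start to UTC: 13:10 − 7:00 = 06:10 UTC on Apr 5.
Add 45 minutes duration → 06:55 UTC.
Suva is UTC+12:00, so local end time = 06:55 + 12:00 = 18:55 on Apr 5.

18:55 on April 5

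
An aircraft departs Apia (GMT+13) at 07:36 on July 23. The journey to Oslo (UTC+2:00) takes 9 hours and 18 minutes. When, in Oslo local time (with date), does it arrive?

05:54 on Jul 23

Convert departure to UTC: 07:36 − 13:00 = 18:36 UTC on Jul 22.
Add 9 hours and 18 minutes travel time → 03:54 UTC (Jul 23).
Oslo is UTC+2:00, so local arrival = 03:54 + 2:00 = 05:54 on Jul 23.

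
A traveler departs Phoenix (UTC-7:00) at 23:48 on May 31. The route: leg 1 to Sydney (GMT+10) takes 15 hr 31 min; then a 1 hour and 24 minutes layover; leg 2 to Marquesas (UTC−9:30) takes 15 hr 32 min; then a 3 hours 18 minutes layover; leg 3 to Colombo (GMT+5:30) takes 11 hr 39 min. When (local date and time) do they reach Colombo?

11:42 on Jun 3

Convert departure to UTC: 23:48 + 7:00 = 06:48 UTC on Jun 1.
Add 15 hours and 31 minutes leg 1 → 22:19 UTC.
Add 1 hour 24 minutes layover in Sydney → 23:43 UTC.
Add 15 hours 32 minutes leg 2 → 15:15 UTC (Jun 2).
Add 3 hours 18 minutes layover in Marquesas → 18:33 UTC.
Add 11 hours and 39 minutes leg 3 → 06:12 UTC (Jun 3).
Colombo is UTC+5:30, so local arrival = 06:12 + 5:30 = 11:42 on Jun 3.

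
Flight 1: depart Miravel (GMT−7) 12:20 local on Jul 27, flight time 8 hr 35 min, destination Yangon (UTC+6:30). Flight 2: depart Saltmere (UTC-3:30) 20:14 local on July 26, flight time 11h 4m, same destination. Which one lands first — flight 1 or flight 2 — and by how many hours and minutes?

Flight 1 in UTC: 12:20 + 7:00 = 19:20 on Jul 27.
+8 hours and 35 minutes → arrive 03:55 UTC on Jul 28.
Flight 2 in UTC: 20:14 + 3:30 = 23:44 on Jul 26.
+11 hours and 4 minutes → arrive 10:48 UTC on Jul 27.
Flight 2 lands earlier by 17 hours 7 minutes.

the second, by 17 hours 7 minutes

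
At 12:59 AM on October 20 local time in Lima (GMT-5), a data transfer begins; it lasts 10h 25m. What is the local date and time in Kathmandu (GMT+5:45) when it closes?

10:09 PM on October 20

Convert start to UTC: 12:59 AM + 5:00 = 5:59 AM UTC on Oct 20.
Add 10 hours 25 minutes duration → 4:24 PM UTC.
Kathmandu is UTC+5:45, so local end time = 4:24 PM + 5:45 = 10:09 PM on Oct 20.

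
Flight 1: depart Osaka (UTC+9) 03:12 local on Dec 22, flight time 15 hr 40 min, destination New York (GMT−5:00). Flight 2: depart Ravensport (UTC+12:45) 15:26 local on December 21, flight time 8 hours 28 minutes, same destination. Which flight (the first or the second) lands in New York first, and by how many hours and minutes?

Flight 1 in UTC: 03:12 − 9:00 = 18:12 on Dec 21.
+15 hours and 40 minutes → arrive 09:52 UTC on Dec 22.
Flight 2 in UTC: 15:26 − 12:45 = 02:41 on Dec 21.
+8 hours and 28 minutes → arrive 11:09 UTC on Dec 21.
Flight 2 lands earlier by 22 hours 43 minutes.

the second, by 22 hours 43 minutes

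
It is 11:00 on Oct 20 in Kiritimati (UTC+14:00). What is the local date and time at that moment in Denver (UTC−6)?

15:00 on Oct 19

Denver is 20:00 behind Kiritimati.
Shift by the zone difference: 11:00 − 20:00 = 15:00 on Oct 19 in Denver.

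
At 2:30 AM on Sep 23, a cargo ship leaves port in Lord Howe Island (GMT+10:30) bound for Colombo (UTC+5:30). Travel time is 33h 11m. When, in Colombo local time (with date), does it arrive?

6:41 AM on September 24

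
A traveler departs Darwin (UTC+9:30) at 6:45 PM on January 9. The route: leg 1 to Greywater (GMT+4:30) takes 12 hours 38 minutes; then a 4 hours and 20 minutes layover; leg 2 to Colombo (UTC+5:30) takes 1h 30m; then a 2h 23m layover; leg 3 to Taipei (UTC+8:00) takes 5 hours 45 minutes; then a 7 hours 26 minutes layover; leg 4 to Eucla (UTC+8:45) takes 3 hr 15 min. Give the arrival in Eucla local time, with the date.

7:17 AM on Jan 11

Convert departure to UTC: 6:45 PM − 9:30 = 9:15 AM UTC on Jan 9.
Add 12 hours 38 minutes leg 1 → 9:53 PM UTC.
Add 4 hours and 20 minutes layover in Greywater → 2:13 AM UTC (Jan 10).
Add 1 hour 30 minutes leg 2 → 3:43 AM UTC.
Add 2 hours and 23 minutes layover in Colombo → 6:06 AM UTC.
Add 5 hours and 45 minutes leg 3 → 11:51 AM UTC.
Add 7 hours 26 minutes layover in Taipei → 7:17 PM UTC.
Add 3 hours and 15 minutes leg 4 → 10:32 PM UTC.
Eucla is UTC+8:45, so local arrival = 10:32 PM + 8:45 = 7:17 AM on Jan 11.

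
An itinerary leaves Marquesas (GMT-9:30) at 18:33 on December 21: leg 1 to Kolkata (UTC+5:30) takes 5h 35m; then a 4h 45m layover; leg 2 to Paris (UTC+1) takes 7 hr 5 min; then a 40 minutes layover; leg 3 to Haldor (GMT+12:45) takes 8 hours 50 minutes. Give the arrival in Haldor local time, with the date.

19:43 on Dec 23

Convert departure to UTC: 18:33 + 9:30 = 04:03 UTC on Dec 22.
Add 5 hours and 35 minutes leg 1 → 09:38 UTC.
Add 4 hours and 45 minutes layover in Kolkata → 14:23 UTC.
Add 7 hours and 5 minutes leg 2 → 21:28 UTC.
Add 40 minutes layover in Paris → 22:08 UTC.
Add 8 hours 50 minutes leg 3 → 06:58 UTC (Dec 23).
Haldor is UTC+12:45, so local arrival = 06:58 + 12:45 = 19:43 on Dec 23.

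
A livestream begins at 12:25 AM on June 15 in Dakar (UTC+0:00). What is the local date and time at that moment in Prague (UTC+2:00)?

2:25 AM on Jun 15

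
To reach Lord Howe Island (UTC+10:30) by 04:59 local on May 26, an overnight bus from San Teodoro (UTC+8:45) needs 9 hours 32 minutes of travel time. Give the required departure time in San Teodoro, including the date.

Target arrival in UTC: 04:59 − 10:30 = 18:29 on May 25.
Subtract 9 hours 32 minutes → departure 08:57 UTC on May 25.
San Teodoro is UTC+8:45: 08:57 + 8:45 = 17:42 on May 25.

17:42 on May 25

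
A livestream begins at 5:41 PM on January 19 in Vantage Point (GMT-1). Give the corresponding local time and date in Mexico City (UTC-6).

12:41 PM on January 19

In UTC: 5:41 PM + 1:00 = 6:41 PM on Jan 19.
Mexico City is UTC−6:00: 6:41 PM − 6:00 = 12:41 PM on Jan 19.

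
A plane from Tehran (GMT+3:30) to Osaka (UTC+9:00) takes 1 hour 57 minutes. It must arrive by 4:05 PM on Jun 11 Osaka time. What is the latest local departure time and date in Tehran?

8:38 AM on June 11

Target arrival in UTC: 4:05 PM − 9:00 = 7:05 AM on Jun 11.
Subtract 1 hour 57 minutes → departure 5:08 AM UTC on Jun 11.
Tehran is UTC+3:30: 5:08 AM + 3:30 = 8:38 AM on Jun 11.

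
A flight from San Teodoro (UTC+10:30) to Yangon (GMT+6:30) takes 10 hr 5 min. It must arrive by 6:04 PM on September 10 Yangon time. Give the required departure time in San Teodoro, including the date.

Target arrival in UTC: 6:04 PM − 6:30 = 11:34 AM on Sep 10.
Subtract 10 hours and 5 minutes → departure 1:29 AM UTC on Sep 10.
San Teodoro is UTC+10:30: 1:29 AM + 10:30 = 11:59 AM on Sep 10.

11:59 AM on Sep 10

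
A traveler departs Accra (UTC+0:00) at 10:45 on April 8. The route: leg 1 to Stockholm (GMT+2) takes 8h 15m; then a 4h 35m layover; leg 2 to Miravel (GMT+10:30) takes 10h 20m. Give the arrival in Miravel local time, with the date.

20:25 on Apr 9

Accra is at UTC+0, so departure is already 10:45 UTC on Apr 8.
Add 8 hours and 15 minutes leg 1 → 19:00 UTC.
Add 4 hours 35 minutes layover in Stockholm → 23:35 UTC.
Add 10 hours 20 minutes leg 2 → 09:55 UTC (Apr 9).
Miravel is UTC+10:30, so local arrival = 09:55 + 10:30 = 20:25 on Apr 9.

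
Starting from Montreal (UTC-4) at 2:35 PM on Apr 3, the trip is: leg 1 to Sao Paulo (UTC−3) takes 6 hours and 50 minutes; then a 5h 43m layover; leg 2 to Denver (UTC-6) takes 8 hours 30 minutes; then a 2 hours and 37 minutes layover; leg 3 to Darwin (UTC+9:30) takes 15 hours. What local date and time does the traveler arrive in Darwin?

6:45 PM on April 5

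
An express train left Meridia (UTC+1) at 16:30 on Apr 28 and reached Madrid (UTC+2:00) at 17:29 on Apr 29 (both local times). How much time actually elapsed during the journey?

23 hours 59 minutes

Departure in UTC: 16:30 − 1:00 = 15:30 on Apr 28.
Arrival in UTC: 17:29 − 2:00 = 15:29 on Apr 29.
Elapsed = 15:29 − 15:30 (+1 day) = 23 hours 59 minutes.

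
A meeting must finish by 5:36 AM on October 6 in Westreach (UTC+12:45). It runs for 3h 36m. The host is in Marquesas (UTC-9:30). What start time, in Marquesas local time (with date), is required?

3:45 AM on October 5

Target end time in UTC: 5:36 AM − 12:45 = 4:51 PM on Oct 5.
Subtract 3 hours 36 minutes → start 1:15 PM UTC on Oct 5.
Marquesas is UTC−9:30: 1:15 PM − 9:30 = 3:45 AM on Oct 5.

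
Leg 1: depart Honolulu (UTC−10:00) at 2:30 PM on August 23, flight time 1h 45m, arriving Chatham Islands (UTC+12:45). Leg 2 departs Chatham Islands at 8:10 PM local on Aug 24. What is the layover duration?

5 hours 10 minutes

Convert departure to UTC: 2:30 PM + 10:00 = 12:30 AM UTC on Aug 24.
Add 1 hour and 45 minutes flight time → 2:15 AM UTC.
Chatham Islands is UTC+12:45, so local arrival = 2:15 AM + 12:45 = 3:00 PM on Aug 24.
Layover = 8:10 PM − 3:00 PM = 5 hours 10 minutes.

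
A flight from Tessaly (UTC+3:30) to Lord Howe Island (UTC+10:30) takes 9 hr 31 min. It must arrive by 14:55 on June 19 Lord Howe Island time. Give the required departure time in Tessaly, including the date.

Target arrival in UTC: 14:55 − 10:30 = 04:25 on Jun 19.
Subtract 9 hours 31 minutes → departure 18:54 UTC on Jun 18.
Tessaly is UTC+3:30: 18:54 + 3:30 = 22:24 on Jun 18.

22:24 on Jun 18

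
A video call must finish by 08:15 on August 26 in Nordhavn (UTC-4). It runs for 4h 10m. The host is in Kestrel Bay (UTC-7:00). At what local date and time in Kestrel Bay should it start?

01:05 on Aug 26

Target end time in UTC: 08:15 + 4:00 = 12:15 on Aug 26.
Subtract 4 hours and 10 minutes → start 08:05 UTC on Aug 26.
Kestrel Bay is UTC−7:00: 08:05 − 7:00 = 01:05 on Aug 26.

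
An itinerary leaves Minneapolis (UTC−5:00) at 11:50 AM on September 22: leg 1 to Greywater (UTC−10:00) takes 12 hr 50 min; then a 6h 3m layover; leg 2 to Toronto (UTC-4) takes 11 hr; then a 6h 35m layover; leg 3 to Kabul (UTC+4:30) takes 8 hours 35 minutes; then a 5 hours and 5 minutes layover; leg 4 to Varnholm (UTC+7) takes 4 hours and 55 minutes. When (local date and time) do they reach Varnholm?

Convert departure to UTC: 11:50 AM + 5:00 = 4:50 PM UTC on Sep 22.
Add 12 hours and 50 minutes leg 1 → 5:40 AM UTC (Sep 23).
Add 6 hours and 3 minutes layover in Greywater → 11:43 AM UTC.
Add 11 hours leg 2 → 10:43 PM UTC.
Add 6 hours 35 minutes layover in Toronto → 5:18 AM UTC (Sep 24).
Add 8 hours and 35 minutes leg 3 → 1:53 PM UTC.
Add 5 hours 5 minutes layover in Kabul → 6:58 PM UTC.
Add 4 hours and 55 minutes leg 4 → 11:53 PM UTC.
Varnholm is UTC+7:00, so local arrival = 11:53 PM + 7:00 = 6:53 AM on Sep 25.

6:53 AM on September 25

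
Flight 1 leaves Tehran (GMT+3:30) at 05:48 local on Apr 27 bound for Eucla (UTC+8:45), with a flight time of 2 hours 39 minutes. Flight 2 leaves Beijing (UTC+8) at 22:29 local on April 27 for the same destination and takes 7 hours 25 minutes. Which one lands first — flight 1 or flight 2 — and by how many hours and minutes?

the first, by 16 hours 57 minutes

Flight 1 in UTC: 05:48 − 3:30 = 02:18 on Apr 27.
+2 hours 39 minutes → arrive 04:57 UTC on Apr 27.
Flight 2 in UTC: 22:29 − 8:00 = 14:29 on Apr 27.
+7 hours and 25 minutes → arrive 21:54 UTC on Apr 27.
Flight 1 lands earlier by 16 hours 57 minutes.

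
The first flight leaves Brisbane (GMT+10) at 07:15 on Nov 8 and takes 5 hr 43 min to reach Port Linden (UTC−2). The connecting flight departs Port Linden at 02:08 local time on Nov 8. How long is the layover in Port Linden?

1 hour 10 minutes

Convert departure to UTC: 07:15 − 10:00 = 21:15 UTC on Nov 7.
Add 5 hours and 43 minutes flight time → 02:58 UTC (Nov 8).
Port Linden is UTC−2:00, so local arrival = 02:58 − 2:00 = 00:58 on Nov 8.
Layover = 02:08 − 00:58 = 1 hour 10 minutes.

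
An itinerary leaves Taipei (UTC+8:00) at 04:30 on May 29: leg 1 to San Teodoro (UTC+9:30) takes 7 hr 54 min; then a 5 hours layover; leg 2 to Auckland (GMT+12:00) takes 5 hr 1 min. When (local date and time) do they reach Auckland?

Convert departure to UTC: 04:30 − 8:00 = 20:30 UTC on May 28.
Add 7 hours 54 minutes leg 1 → 04:24 UTC (May 29).
Add 5 hours layover in San Teodoro → 09:24 UTC.
Add 5 hours 1 minute leg 2 → 14:25 UTC.
Auckland is UTC+12:00, so local arrival = 14:25 + 12:00 = 02:25 on May 30.

02:25 on May 30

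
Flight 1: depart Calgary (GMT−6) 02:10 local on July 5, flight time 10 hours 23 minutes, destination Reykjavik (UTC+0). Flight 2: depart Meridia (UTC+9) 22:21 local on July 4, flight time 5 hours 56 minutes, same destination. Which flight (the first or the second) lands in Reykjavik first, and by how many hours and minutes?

the second, by 23 hours 16 minutes

Flight 1 in UTC: 02:10 + 6:00 = 08:10 on Jul 5.
+10 hours 23 minutes → arrive 18:33 UTC on Jul 5.
Flight 2 in UTC: 22:21 − 9:00 = 13:21 on Jul 4.
+5 hours and 56 minutes → arrive 19:17 UTC on Jul 4.
Flight 2 lands earlier by 23 hours 16 minutes.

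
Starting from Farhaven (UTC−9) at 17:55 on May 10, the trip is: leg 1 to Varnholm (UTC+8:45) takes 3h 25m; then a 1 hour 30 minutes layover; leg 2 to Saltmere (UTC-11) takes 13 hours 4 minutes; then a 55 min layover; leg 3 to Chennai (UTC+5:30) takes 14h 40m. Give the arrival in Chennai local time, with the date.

17:59 on May 12

Convert departure to UTC: 17:55 + 9:00 = 02:55 UTC on May 11.
Add 3 hours 25 minutes leg 1 → 06:20 UTC.
Add 1 hour and 30 minutes layover in Varnholm → 07:50 UTC.
Add 13 hours 4 minutes leg 2 → 20:54 UTC.
Add 55 minutes layover in Saltmere → 21:49 UTC.
Add 14 hours 40 minutes leg 3 → 12:29 UTC (May 12).
Chennai is UTC+5:30, so local arrival = 12:29 + 5:30 = 17:59 on May 12.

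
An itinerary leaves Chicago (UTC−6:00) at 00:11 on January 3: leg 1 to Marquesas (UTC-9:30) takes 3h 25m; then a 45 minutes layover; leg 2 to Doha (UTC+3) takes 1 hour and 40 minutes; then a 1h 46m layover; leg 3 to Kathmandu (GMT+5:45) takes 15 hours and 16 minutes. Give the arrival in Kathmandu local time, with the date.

Convert departure to UTC: 00:11 + 6:00 = 06:11 UTC on Jan 3.
Add 3 hours and 25 minutes leg 1 → 09:36 UTC.
Add 45 minutes layover in Marquesas → 10:21 UTC.
Add 1 hour and 40 minutes leg 2 → 12:01 UTC.
Add 1 hour 46 minutes layover in Doha → 13:47 UTC.
Add 15 hours and 16 minutes leg 3 → 05:03 UTC (Jan 4).
Kathmandu is UTC+5:45, so local arrival = 05:03 + 5:45 = 10:48 on Jan 4.

10:48 on January 4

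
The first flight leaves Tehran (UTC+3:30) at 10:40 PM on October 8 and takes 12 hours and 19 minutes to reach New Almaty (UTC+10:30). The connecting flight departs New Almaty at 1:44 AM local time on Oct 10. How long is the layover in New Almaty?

Convert departure to UTC: 10:40 PM − 3:30 = 7:10 PM UTC on Oct 8.
Add 12 hours and 19 minutes flight time → 7:29 AM UTC (Oct 9).
New Almaty is UTC+10:30, so local arrival = 7:29 AM + 10:30 = 5:59 PM on Oct 9.
Layover = 1:44 AM − 5:59 PM (+1 day) = 7 hours 45 minutes.

7 hours 45 minutes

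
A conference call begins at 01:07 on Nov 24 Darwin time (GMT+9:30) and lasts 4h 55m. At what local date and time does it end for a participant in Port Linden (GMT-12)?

Port Linden is 21:30 behind Darwin.
After 4 hours and 55 minutes it is 06:02 in Darwin.
Shift by the zone difference: 06:02 − 21:30 = 08:32 on Nov 23 in Port Linden.

08:32 on November 23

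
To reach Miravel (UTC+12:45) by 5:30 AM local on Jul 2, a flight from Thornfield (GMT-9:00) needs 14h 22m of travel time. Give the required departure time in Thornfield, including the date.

Target arrival in UTC: 5:30 AM − 12:45 = 4:45 PM on Jul 1.
Subtract 14 hours and 22 minutes → departure 2:23 AM UTC on Jul 1.
Thornfield is UTC−9:00: 2:23 AM − 9:00 = 5:23 PM on Jun 30.

5:23 PM on June 30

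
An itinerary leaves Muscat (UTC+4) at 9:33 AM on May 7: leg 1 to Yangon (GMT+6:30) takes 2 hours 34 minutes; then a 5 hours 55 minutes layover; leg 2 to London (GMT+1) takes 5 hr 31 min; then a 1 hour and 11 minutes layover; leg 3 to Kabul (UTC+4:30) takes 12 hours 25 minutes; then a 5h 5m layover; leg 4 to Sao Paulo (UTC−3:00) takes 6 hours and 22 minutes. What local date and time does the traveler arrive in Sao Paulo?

Convert departure to UTC: 9:33 AM − 4:00 = 5:33 AM UTC on May 7.
Add 2 hours and 34 minutes leg 1 → 8:07 AM UTC.
Add 5 hours and 55 minutes layover in Yangon → 2:02 PM UTC.
Add 5 hours 31 minutes leg 2 → 7:33 PM UTC.
Add 1 hour 11 minutes layover in London → 8:44 PM UTC.
Add 12 hours and 25 minutes leg 3 → 9:09 AM UTC (May 8).
Add 5 hours 5 minutes layover in Kabul → 2:14 PM UTC.
Add 6 hours 22 minutes leg 4 → 8:36 PM UTC.
Sao Paulo is UTC−3:00, so local arrival = 8:36 PM − 3:00 = 5:36 PM on May 8.

5:36 PM on May 8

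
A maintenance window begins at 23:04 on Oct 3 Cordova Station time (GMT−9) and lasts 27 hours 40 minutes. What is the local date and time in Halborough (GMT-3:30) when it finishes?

08:14 on October 5

Convert start to UTC: 23:04 + 9:00 = 08:04 UTC on Oct 4.
Add 27 hours 40 minutes duration → 11:44 UTC (Oct 5).
Halborough is UTC−3:30, so local end time = 11:44 − 3:30 = 08:14 on Oct 5.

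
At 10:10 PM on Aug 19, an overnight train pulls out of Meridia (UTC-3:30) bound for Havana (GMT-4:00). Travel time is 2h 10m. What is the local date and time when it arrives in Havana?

11:50 PM on August 19

Convert departure to UTC: 10:10 PM + 3:30 = 1:40 AM UTC on Aug 20.
Add 2 hours and 10 minutes travel time → 3:50 AM UTC.
Havana is UTC−4:00, so local arrival = 3:50 AM − 4:00 = 11:50 PM on Aug 19.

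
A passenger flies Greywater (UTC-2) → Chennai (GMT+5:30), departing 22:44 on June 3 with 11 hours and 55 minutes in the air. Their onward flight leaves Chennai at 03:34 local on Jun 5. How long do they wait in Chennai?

Convert departure to UTC: 22:44 + 2:00 = 00:44 UTC on Jun 4.
Add 11 hours 55 minutes flight time → 12:39 UTC.
Chennai is UTC+5:30, so local arrival = 12:39 + 5:30 = 18:09 on Jun 4.
Layover = 03:34 − 18:09 (+1 day) = 9 hours 25 minutes.

9 hours 25 minutes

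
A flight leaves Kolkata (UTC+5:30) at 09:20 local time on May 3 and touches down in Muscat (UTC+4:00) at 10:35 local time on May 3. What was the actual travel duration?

2 hours 45 minutes

Departure in UTC: 09:20 − 5:30 = 03:50 on May 3.
Arrival in UTC: 10:35 − 4:00 = 06:35 on May 3.
Elapsed = 06:35 − 03:50 = 2 hours 45 minutes.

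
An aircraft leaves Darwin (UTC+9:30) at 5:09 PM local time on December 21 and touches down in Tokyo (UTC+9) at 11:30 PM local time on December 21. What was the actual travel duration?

Departure in UTC: 5:09 PM − 9:30 = 7:39 AM on Dec 21.
Arrival in UTC: 11:30 PM − 9:00 = 2:30 PM on Dec 21.
Elapsed = 2:30 PM − 7:39 AM = 6 hours 51 minutes.

6 hours 51 minutes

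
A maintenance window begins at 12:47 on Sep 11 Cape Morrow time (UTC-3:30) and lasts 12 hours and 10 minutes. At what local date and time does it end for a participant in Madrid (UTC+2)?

06:27 on September 12

Convert start to UTC: 12:47 + 3:30 = 16:17 UTC on Sep 11.
Add 12 hours and 10 minutes duration → 04:27 UTC (Sep 12).
Madrid is UTC+2:00, so local end time = 04:27 + 2:00 = 06:27 on Sep 12.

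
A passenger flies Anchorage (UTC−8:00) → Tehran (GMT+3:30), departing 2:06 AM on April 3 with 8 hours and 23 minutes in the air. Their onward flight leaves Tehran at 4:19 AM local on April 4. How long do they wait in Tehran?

6 hours 20 minutes

Convert departure to UTC: 2:06 AM + 8:00 = 10:06 AM UTC on Apr 3.
Add 8 hours 23 minutes flight time → 6:29 PM UTC.
Tehran is UTC+3:30, so local arrival = 6:29 PM + 3:30 = 9:59 PM on Apr 3.
Layover = 4:19 AM − 9:59 PM (+1 day) = 6 hours 20 minutes.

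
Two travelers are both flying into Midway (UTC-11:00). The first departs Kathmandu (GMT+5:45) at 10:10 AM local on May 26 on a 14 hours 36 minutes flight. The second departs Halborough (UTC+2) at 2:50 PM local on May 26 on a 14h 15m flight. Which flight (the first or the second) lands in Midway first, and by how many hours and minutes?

the first, by 8 hours 4 minutes

Flight 1 in UTC: 10:10 AM − 5:45 = 4:25 AM on May 26.
+14 hours and 36 minutes → arrive 7:01 PM UTC on May 26.
Flight 2 in UTC: 2:50 PM − 2:00 = 12:50 PM on May 26.
+14 hours and 15 minutes → arrive 3:05 AM UTC on May 27.
Flight 1 lands earlier by 8 hours 4 minutes.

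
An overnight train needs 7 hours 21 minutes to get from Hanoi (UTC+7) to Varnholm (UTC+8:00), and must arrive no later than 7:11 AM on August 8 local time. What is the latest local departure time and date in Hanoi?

Target arrival in UTC: 7:11 AM − 8:00 = 11:11 PM on Aug 7.
Subtract 7 hours and 21 minutes → departure 3:50 PM UTC on Aug 7.
Hanoi is UTC+7:00: 3:50 PM + 7:00 = 10:50 PM on Aug 7.

10:50 PM on August 7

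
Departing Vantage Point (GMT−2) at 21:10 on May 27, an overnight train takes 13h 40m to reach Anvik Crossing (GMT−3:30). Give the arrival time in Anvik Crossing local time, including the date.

09:20 on May 28

Convert departure to UTC: 21:10 + 2:00 = 23:10 UTC on May 27.
Add 13 hours and 40 minutes travel time → 12:50 UTC (May 28).
Anvik Crossing is UTC−3:30, so local arrival = 12:50 − 3:30 = 09:20 on May 28.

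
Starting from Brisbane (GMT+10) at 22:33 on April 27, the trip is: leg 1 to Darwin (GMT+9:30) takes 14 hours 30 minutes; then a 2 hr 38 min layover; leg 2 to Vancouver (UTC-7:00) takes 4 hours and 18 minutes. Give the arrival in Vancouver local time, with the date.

Convert departure to UTC: 22:33 − 10:00 = 12:33 UTC on Apr 27.
Add 14 hours and 30 minutes leg 1 → 03:03 UTC (Apr 28).
Add 2 hours and 38 minutes layover in Darwin → 05:41 UTC.
Add 4 hours and 18 minutes leg 2 → 09:59 UTC.
Vancouver is UTC−7:00, so local arrival = 09:59 − 7:00 = 02:59 on Apr 28.

02:59 on April 28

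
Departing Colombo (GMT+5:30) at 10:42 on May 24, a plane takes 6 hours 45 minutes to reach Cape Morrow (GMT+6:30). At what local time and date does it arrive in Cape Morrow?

18:27 on May 24

Cape Morrow is 1:00 ahead of Colombo.
After 6 hours and 45 minutes it is 17:27 in Colombo.
Shift by the zone difference: 17:27 + 1:00 = 18:27 on May 24 in Cape Morrow.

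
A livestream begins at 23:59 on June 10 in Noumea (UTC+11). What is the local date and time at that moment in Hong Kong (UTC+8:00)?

20:59 on June 10

In UTC: 23:59 − 11:00 = 12:59 on Jun 10.
Hong Kong is UTC+8:00: 12:59 + 8:00 = 20:59 on Jun 10.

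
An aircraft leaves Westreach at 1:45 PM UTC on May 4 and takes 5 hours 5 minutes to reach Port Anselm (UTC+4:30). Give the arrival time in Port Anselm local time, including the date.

11:20 PM on May 4

Departure is given in UTC: 1:45 PM on May 4.
Add 5 hours 5 minutes → 6:50 PM UTC.
Port Anselm is UTC+4:30: 6:50 PM + 4:30 = 11:20 PM on May 4.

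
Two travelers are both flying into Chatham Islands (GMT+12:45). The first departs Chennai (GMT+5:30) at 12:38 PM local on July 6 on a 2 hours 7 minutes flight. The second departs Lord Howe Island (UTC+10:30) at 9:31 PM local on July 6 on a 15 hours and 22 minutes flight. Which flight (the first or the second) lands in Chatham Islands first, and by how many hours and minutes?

the first, by 17 hours 8 minutes

Flight 1 in UTC: 12:38 PM − 5:30 = 7:08 AM on Jul 6.
+2 hours 7 minutes → arrive 9:15 AM UTC on Jul 6.
Flight 2 in UTC: 9:31 PM − 10:30 = 11:01 AM on Jul 6.
+15 hours 22 minutes → arrive 2:23 AM UTC on Jul 7.
Flight 1 lands earlier by 17 hours 8 minutes.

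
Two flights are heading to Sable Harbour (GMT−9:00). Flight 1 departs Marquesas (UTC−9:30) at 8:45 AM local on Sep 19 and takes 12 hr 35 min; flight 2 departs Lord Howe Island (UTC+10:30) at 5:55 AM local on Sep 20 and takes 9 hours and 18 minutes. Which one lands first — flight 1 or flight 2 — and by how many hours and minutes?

Flight 1 in UTC: 8:45 AM + 9:30 = 6:15 PM on Sep 19.
+12 hours 35 minutes → arrive 6:50 AM UTC on Sep 20.
Flight 2 in UTC: 5:55 AM − 10:30 = 7:25 PM on Sep 19.
+9 hours 18 minutes → arrive 4:43 AM UTC on Sep 20.
Flight 2 lands earlier by 2 hours 7 minutes.

the second, by 2 hours 7 minutes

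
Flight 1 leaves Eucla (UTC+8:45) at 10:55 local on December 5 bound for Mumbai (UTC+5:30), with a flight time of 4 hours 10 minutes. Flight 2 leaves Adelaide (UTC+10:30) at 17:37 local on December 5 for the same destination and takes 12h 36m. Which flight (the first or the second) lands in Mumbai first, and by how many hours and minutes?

the first, by 13 hours 23 minutes

Flight 1 in UTC: 10:55 − 8:45 = 02:10 on Dec 5.
+4 hours 10 minutes → arrive 06:20 UTC on Dec 5.
Flight 2 in UTC: 17:37 − 10:30 = 07:07 on Dec 5.
+12 hours 36 minutes → arrive 19:43 UTC on Dec 5.
Flight 1 lands earlier by 13 hours 23 minutes.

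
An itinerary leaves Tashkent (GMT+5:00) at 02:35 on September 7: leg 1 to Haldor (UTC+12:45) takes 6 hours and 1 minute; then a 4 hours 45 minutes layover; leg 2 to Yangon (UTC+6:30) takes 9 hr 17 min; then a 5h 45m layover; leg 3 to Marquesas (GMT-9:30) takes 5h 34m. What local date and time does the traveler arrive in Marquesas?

19:27 on September 7

Convert departure to UTC: 02:35 − 5:00 = 21:35 UTC on Sep 6.
Add 6 hours 1 minute leg 1 → 03:36 UTC (Sep 7).
Add 4 hours 45 minutes layover in Haldor → 08:21 UTC.
Add 9 hours and 17 minutes leg 2 → 17:38 UTC.
Add 5 hours 45 minutes layover in Yangon → 23:23 UTC.
Add 5 hours 34 minutes leg 3 → 04:57 UTC (Sep 8).
Marquesas is UTC−9:30, so local arrival = 04:57 − 9:30 = 19:27 on Sep 7.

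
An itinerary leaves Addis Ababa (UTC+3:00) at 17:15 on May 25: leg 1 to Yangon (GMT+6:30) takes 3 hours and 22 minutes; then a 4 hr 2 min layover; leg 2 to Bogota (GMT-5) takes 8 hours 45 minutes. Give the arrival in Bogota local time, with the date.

01:24 on May 26

Convert departure to UTC: 17:15 − 3:00 = 14:15 UTC on May 25.
Add 3 hours and 22 minutes leg 1 → 17:37 UTC.
Add 4 hours 2 minutes layover in Yangon → 21:39 UTC.
Add 8 hours 45 minutes leg 2 → 06:24 UTC (May 26).
Bogota is UTC−5:00, so local arrival = 06:24 − 5:00 = 01:24 on May 26.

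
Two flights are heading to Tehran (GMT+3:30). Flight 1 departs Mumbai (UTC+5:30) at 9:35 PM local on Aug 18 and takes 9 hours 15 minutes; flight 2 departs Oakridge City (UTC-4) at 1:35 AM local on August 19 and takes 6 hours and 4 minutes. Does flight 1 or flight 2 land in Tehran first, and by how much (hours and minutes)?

Flight 1 in UTC: 9:35 PM − 5:30 = 4:05 PM on Aug 18.
+9 hours 15 minutes → arrive 1:20 AM UTC on Aug 19.
Flight 2 in UTC: 1:35 AM + 4:00 = 5:35 AM on Aug 19.
+6 hours 4 minutes → arrive 11:39 AM UTC on Aug 19.
Flight 1 lands earlier by 10 hours 19 minutes.

the first, by 10 hours 19 minutes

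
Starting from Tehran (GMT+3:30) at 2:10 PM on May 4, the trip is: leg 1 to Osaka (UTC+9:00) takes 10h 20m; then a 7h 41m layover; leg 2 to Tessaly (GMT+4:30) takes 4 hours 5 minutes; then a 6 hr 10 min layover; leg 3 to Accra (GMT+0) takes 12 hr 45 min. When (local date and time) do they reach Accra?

Convert departure to UTC: 2:10 PM − 3:30 = 10:40 AM UTC on May 4.
Add 10 hours and 20 minutes leg 1 → 9:00 PM UTC.
Add 7 hours 41 minutes layover in Osaka → 4:41 AM UTC (May 5).
Add 4 hours 5 minutes leg 2 → 8:46 AM UTC.
Add 6 hours and 10 minutes layover in Tessaly → 2:56 PM UTC.
Add 12 hours and 45 minutes leg 3 → 3:41 AM UTC (May 6).
Accra is UTC+0, so local arrival is the same: 3:41 AM on May 6.

3:41 AM on May 6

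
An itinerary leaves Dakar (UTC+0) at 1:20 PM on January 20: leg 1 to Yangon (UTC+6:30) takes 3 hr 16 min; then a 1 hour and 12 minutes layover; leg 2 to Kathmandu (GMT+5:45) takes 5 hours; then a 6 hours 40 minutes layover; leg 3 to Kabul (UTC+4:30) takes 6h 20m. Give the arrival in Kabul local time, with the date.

Dakar is at UTC+0, so departure is already 1:20 PM UTC on Jan 20.
Add 3 hours 16 minutes leg 1 → 4:36 PM UTC.
Add 1 hour and 12 minutes layover in Yangon → 5:48 PM UTC.
Add 5 hours leg 2 → 10:48 PM UTC.
Add 6 hours 40 minutes layover in Kathmandu → 5:28 AM UTC (Jan 21).
Add 6 hours 20 minutes leg 3 → 11:48 AM UTC.
Kabul is UTC+4:30, so local arrival = 11:48 AM + 4:30 = 4:18 PM on Jan 21.

4:18 PM on Jan 21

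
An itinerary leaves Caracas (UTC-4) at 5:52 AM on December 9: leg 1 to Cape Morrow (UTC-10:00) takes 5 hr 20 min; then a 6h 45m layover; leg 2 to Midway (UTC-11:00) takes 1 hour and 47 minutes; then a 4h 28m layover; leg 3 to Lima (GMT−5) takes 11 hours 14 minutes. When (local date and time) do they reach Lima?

10:26 AM on December 10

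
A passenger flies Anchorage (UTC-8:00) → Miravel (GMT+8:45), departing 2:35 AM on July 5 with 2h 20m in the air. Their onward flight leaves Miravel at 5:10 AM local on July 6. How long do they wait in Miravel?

7 hours 30 minutes

Convert departure to UTC: 2:35 AM + 8:00 = 10:35 AM UTC on Jul 5.
Add 2 hours and 20 minutes flight time → 12:55 PM UTC.
Miravel is UTC+8:45, so local arrival = 12:55 PM + 8:45 = 9:40 PM on Jul 5.
Layover = 5:10 AM − 9:40 PM (+1 day) = 7 hours 30 minutes.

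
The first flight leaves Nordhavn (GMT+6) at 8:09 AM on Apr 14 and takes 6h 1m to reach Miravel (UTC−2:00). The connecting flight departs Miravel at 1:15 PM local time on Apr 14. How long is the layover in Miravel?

7 hours 5 minutes

Convert departure to UTC: 8:09 AM − 6:00 = 2:09 AM UTC on Apr 14.
Add 6 hours 1 minute flight time → 8:10 AM UTC.
Miravel is UTC−2:00, so local arrival = 8:10 AM − 2:00 = 6:10 AM on Apr 14.
Layover = 1:15 PM − 6:10 AM = 7 hours 5 minutes.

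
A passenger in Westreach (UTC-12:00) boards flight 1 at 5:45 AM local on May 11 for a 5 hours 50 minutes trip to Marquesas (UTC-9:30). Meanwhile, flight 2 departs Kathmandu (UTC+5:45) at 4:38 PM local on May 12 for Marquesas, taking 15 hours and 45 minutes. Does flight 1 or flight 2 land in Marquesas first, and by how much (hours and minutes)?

Flight 1 in UTC: 5:45 AM + 12:00 = 5:45 PM on May 11.
+5 hours 50 minutes → arrive 11:35 PM UTC on May 11.
Flight 2 in UTC: 4:38 PM − 5:45 = 10:53 AM on May 12.
+15 hours 45 minutes → arrive 2:38 AM UTC on May 13.
Flight 1 lands earlier by 27 hours 3 minutes.

the first, by 27 hours 3 minutes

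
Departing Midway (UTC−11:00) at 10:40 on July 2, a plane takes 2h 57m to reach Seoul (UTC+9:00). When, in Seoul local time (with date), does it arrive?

Convert departure to UTC: 10:40 + 11:00 = 21:40 UTC on Jul 2.
Add 2 hours 57 minutes travel time → 00:37 UTC (Jul 3).
Seoul is UTC+9:00, so local arrival = 00:37 + 9:00 = 09:37 on Jul 3.

09:37 on July 3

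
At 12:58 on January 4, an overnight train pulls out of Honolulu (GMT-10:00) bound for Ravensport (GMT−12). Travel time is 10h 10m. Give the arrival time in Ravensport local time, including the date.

21:08 on Jan 4

Convert departure to UTC: 12:58 + 10:00 = 22:58 UTC on Jan 4.
Add 10 hours and 10 minutes travel time → 09:08 UTC (Jan 5).
Ravensport is UTC−12:00, so local arrival = 09:08 − 12:00 = 21:08 on Jan 4.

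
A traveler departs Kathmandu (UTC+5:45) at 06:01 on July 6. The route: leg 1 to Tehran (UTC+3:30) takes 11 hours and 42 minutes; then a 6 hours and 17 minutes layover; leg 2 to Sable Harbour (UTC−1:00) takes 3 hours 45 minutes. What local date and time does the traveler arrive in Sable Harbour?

Convert departure to UTC: 06:01 − 5:45 = 00:16 UTC on Jul 6.
Add 11 hours and 42 minutes leg 1 → 11:58 UTC.
Add 6 hours 17 minutes layover in Tehran → 18:15 UTC.
Add 3 hours and 45 minutes leg 2 → 22:00 UTC.
Sable Harbour is UTC−1:00, so local arrival = 22:00 − 1:00 = 21:00 on Jul 6.

21:00 on July 6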